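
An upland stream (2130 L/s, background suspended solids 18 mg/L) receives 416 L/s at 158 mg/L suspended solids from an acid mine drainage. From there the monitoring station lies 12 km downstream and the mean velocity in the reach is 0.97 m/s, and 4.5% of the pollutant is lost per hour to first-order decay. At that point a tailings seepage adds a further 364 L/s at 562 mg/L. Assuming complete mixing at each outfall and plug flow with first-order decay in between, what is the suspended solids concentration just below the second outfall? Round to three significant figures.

101 mg/L

Mass balance: C = (2130·18.00 + 416.0·158.0) / 2546 = 104100/2546 = 40.88 mg/L; combined flow 2546 L/s.
Travel time t = 12·1000 / 0.97 = 12370 s = 3.436 h.
4.5%/h lost → k = −ln(1 − 0.045) = 0.04604 h⁻¹.
After decay, C = 40.88 × e^(−kt) = 40.88 × 0.8537 = 34.89 mg/L.
Second outfall: C = (2546·34.89 + 364.0·562.0)/2910 = 100.8 mg/L.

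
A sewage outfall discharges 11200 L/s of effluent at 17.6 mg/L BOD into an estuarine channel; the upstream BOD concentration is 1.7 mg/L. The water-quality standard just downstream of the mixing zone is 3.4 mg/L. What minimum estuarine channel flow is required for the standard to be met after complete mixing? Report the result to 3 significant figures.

93600 L/s

Set C_mix = 3.4: (Q·1.700 + 11200·17.60) / (Q + 11200) = 3.4
→ Q = 11200·(17.60 − 3.4)/(3.4 − 1.700) = 93550 L/s.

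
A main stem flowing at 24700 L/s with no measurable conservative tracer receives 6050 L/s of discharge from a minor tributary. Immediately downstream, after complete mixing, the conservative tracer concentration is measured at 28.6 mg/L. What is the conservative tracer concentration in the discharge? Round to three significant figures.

Mass balance: 24700·0 + 6050·Cₑ = 30750·28.60
→ Cₑ = (30750·28.60 − 24700·0) / 6050 = 145.4 mg/L.

145 mg/L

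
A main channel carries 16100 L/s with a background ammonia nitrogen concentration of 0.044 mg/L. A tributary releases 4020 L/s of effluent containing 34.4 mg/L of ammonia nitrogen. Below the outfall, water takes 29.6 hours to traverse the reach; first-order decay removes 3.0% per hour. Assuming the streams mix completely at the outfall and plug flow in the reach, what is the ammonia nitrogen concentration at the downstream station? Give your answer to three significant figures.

2.80 mg/L

Mixed concentration C = ΣQC/ΣQ = (16100·0.04400 + 4020·34.40) / 20120 = 139000/20120 = 6.908 mg/L.
3.0%/h lost → k = −ln(1 − 0.03) = 0.03046 h⁻¹.
After decay, C = 6.908 × e^(−kt) = 6.908 × 0.4059 = 2.804 mg/L.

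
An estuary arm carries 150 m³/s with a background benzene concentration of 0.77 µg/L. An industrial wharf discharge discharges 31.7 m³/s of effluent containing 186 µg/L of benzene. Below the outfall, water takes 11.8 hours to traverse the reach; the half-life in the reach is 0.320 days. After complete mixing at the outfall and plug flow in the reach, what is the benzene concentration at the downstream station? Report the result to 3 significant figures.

11.4 µg/L

Mixed concentration C = ΣQC/ΣQ = (150.0·0.7700 + 31.70·186.0) / 181.7 = 6012/181.7 = 33.09 µg/L.
Half-life 0.320 d → k = ln 2 / 0.320 = 2.166 d⁻¹.
First-order decay: C = 33.09·exp(−k·t) = 33.09·0.3447 = 11.41 µg/L.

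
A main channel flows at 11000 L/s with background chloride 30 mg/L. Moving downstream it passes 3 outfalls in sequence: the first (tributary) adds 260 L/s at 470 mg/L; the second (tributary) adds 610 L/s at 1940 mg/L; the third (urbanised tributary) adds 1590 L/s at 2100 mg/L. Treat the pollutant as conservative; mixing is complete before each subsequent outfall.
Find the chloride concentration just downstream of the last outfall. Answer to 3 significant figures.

Below outfall 1: Q → 11260 L/s, C = (11000·30.00 + 260.0·470.0)/11260 = 40.16 mg/L.
Below outfall 2: Q → 11870 L/s, C = (11260·40.16 + 610.0·1940)/11870 = 137.8 mg/L.
Below outfall 3: Q → 13460 L/s, C = (11870·137.8 + 1590·2100)/13460 = 369.6 mg/L.

370 mg/L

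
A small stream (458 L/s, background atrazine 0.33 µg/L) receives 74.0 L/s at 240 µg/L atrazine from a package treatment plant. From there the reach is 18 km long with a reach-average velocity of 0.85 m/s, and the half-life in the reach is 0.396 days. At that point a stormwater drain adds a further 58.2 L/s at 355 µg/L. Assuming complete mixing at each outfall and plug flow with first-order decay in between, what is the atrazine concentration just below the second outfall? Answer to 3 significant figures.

54.8 µg/L

Conservation of mass: C = (458.0·0.3300 + 74.00·240.0) / 532.0 = 17910/532.0 = 33.67 µg/L; combined flow 532.0 L/s.
Travel time t = 18·1000 / 0.85 = 21180 s = 5.882 h.
Half-life 0.396 d → k = ln 2 / 0.396 = 1.750 d⁻¹.
First-order decay: C = 33.67·exp(−k·t) = 33.67·0.6512 = 21.92 µg/L.
Second outfall: C = (532.0·21.92 + 58.20·355.0)/590.2 = 54.77 µg/L.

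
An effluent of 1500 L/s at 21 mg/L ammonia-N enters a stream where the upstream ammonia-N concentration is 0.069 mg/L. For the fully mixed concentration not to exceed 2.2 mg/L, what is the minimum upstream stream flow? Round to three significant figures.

Set C_mix = 2.2: (Q·0.06900 + 1500·21.00) / (Q + 1500) = 2.2
→ Q = 1500·(21.00 − 2.2)/(2.2 − 0.06900) = 13230 L/s.

13200 L/s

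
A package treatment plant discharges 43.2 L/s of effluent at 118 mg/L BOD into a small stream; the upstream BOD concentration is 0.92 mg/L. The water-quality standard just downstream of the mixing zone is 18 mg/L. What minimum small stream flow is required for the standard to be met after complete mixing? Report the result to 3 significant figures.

Set C_mix = 18: (Q·0.9200 + 43.20·118.0) / (Q + 43.20) = 18
→ Q = 43.20·(118.0 − 18)/(18 − 0.9200) = 252.9 L/s.

253 L/s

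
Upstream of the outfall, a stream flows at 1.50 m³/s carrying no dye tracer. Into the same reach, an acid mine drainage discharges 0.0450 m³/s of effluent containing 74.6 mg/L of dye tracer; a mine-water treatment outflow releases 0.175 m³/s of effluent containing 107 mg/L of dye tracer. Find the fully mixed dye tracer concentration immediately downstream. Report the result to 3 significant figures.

12.8 mg/L

Flow-weighted average: C = (1.500·0 + 0.04500·74.60 + 0.1750·107.0) / 1.720 = 22.08/1.720 = 12.84 mg/L.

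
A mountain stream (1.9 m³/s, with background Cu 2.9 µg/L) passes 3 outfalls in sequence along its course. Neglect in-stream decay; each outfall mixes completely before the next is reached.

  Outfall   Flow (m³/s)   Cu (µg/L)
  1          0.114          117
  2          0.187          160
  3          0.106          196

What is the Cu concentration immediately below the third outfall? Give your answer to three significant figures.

Below outfall 1: Q → 2.014 m³/s, C = (1.900·2.900 + 0.1140·117.0)/2.014 = 9.358 µg/L.
Below outfall 2: Q → 2.201 m³/s, C = (2.014·9.358 + 0.1870·160.0)/2.201 = 22.16 µg/L.
Below outfall 3: Q → 2.307 m³/s, C = (2.201·22.16 + 0.1060·196.0)/2.307 = 30.14 µg/L.

30.1 µg/L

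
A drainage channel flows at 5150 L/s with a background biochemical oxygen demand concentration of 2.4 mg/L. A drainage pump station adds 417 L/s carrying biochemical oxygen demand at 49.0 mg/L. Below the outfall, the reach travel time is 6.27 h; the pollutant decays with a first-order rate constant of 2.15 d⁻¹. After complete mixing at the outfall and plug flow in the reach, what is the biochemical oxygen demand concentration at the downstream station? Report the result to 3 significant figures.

Mass balance: C = (5150·2.400 + 417.0·49.00) / 5567 = 32790/5567 = 5.891 mg/L.
After decay, C = 5.891 × e^(−kt) = 5.891 × 0.5702 = 3.359 mg/L.

3.36 mg/L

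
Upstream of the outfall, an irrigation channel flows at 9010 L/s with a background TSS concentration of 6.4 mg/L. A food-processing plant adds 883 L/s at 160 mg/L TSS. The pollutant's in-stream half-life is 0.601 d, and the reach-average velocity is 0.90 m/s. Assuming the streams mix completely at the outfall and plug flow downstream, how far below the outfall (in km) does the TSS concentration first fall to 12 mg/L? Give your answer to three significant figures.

Mixed concentration C = ΣQC/ΣQ = (9010·6.400 + 883.0·160.0) / 9893 = 198900/9893 = 20.11 mg/L.
Half-life 0.601 d → k = ln 2 / 0.601 = 1.153 d⁻¹.
Set 20.11·exp(−k·t) = 12 → t = ln(20.11/12)/k = 38680 s = 10.74 h.
Distance = v·t = 0.90·38680 = 34810 m = 34.81 km.

34.8 km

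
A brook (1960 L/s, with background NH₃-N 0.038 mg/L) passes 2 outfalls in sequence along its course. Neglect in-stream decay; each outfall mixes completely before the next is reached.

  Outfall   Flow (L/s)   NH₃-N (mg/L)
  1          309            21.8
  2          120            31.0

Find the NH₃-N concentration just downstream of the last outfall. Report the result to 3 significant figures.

Outfall 1: combined Q = 2269 L/s; C = (1960·0.03800 + 309.0·21.80)/2269 = 3.002 mg/L.
Outfall 2: combined Q = 2389 L/s; C = (2269·3.002 + 120.0·31.00)/2389 = 4.408 mg/L.

4.41 mg/L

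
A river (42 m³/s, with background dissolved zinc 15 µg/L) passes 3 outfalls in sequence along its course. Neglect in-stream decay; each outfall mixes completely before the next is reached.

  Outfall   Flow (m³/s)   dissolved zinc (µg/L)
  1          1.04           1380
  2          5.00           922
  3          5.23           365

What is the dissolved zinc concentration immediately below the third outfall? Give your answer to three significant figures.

Below outfall 1: Q → 43.04 m³/s, C = (42.00·15.00 + 1.040·1380)/43.04 = 47.98 µg/L.
Below outfall 2: Q → 48.04 m³/s, C = (43.04·47.98 + 5.000·922.0)/48.04 = 139.0 µg/L.
Below outfall 3: Q → 53.27 m³/s, C = (48.04·139.0 + 5.230·365.0)/53.27 = 161.1 µg/L.

161 µg/L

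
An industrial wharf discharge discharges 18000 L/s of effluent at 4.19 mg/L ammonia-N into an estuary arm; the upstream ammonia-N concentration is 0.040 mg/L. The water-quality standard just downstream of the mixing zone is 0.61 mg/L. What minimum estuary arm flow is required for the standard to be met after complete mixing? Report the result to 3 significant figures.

113000 L/s

Set C_mix = 0.61: (Q·0.04000 + 18000·4.190) / (Q + 18000) = 0.61
→ Q = 18000·(4.190 − 0.61)/(0.61 − 0.04000) = 113100 L/s.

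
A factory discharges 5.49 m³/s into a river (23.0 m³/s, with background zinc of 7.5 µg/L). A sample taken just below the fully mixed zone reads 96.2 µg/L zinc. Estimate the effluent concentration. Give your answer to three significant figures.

Mass balance: 23.00·7.500 + 5.490·Cₑ = 28.49·96.20
→ Cₑ = (28.49·96.20 − 23.00·7.500) / 5.490 = 467.8 µg/L.

468 µg/L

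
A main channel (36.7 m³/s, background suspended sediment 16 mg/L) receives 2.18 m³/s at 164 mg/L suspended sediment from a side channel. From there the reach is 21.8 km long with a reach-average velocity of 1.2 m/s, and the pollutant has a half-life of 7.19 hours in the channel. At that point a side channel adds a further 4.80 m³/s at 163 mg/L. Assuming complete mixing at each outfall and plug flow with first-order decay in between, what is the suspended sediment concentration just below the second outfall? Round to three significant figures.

31.2 mg/L

Conservation of mass: C = (36.70·16.00 + 2.180·164.0) / 38.88 = 944.7/38.88 = 24.30 mg/L; combined flow 38.88 m³/s.
Travel time t = 21.8·1000 / 1.2 = 18170 s = 5.046 h.
Half-life 7.19 h → k = ln 2 / 7.19 = 0.09640 h⁻¹ = 2.314 d⁻¹.
First-order decay: C = 24.30·exp(−k·t) = 24.30·0.6148 = 14.94 mg/L.
Second outfall: C = (38.88·14.94 + 4.800·163.0)/43.68 = 31.21 mg/L.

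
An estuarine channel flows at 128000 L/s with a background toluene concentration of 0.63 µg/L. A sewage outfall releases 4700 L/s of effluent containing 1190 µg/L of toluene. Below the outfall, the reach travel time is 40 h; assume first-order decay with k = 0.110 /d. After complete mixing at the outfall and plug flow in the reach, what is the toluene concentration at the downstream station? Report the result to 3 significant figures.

Mass balance: C = (128000·0.6300 + 4700·1190) / 132700 = 5674000/132700 = 42.76 µg/L.
After decay, C = 42.76 × e^(−kt) = 42.76 × 0.8325 = 35.59 µg/L.

35.6 µg/L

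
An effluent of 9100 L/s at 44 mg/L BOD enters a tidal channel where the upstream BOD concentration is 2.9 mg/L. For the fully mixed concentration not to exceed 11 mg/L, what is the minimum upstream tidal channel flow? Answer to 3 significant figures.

Set C_mix = 11: (Q·2.900 + 9100·44.00) / (Q + 9100) = 11
→ Q = 9100·(44.00 − 11)/(11 − 2.900) = 37070 L/s.

37100 L/s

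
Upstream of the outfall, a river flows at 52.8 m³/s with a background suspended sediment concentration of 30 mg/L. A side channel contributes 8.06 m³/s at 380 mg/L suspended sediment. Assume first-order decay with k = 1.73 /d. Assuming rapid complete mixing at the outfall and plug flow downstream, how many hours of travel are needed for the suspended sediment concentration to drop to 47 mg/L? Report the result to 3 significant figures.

Conservation of mass: C = (52.80·30.00 + 8.060·380.0) / 60.86 = 4647/60.86 = 76.35 mg/L.
76.35·exp(−k·t) = 47 → t = ln(76.35/47)/k = 24230 s = 6.731 h.

6.73 h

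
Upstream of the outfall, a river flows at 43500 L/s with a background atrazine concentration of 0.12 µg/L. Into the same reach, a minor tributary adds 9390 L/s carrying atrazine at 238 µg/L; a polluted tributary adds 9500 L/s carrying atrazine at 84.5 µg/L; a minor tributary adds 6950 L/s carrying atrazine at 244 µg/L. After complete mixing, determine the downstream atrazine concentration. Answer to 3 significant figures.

Mixed concentration C = ΣQC/ΣQ = (43500·0.1200 + 9390·238.0 + 9500·84.50 + 6950·244.0) / 69340 = 4739000/69340 = 68.34 µg/L.

68.3 µg/L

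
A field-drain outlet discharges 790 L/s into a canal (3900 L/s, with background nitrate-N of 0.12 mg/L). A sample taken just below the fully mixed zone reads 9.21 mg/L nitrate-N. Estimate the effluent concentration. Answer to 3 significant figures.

54.1 mg/L

Mass balance: 3900·0.1200 + 790.0·Cₑ = 4690·9.210
→ Cₑ = (4690·9.210 − 3900·0.1200) / 790.0 = 54.08 mg/L.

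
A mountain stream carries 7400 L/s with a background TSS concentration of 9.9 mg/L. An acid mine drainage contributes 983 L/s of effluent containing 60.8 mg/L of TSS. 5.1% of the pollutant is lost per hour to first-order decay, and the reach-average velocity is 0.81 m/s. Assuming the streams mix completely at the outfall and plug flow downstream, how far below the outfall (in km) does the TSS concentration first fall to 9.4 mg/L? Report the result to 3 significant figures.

Mass balance: C = (7400·9.900 + 983.0·60.80) / 8383 = 133000/8383 = 15.87 mg/L.
5.1%/h lost → k = −ln(1 − 0.051) = 0.05235 h⁻¹.
Set 15.87·exp(−k·t) = 9.4 → t = ln(15.87/9.4)/k = 36010 s = 10.00 h.
Distance = v·t = 0.81·36010 = 29170 m = 29.17 km.

29.2 km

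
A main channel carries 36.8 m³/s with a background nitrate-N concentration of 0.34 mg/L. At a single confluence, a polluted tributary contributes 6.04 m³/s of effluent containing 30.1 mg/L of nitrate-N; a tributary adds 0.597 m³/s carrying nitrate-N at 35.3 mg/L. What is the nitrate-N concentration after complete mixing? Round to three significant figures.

Mass balance: C = (36.80·0.3400 + 6.040·30.10 + 0.5970·35.30) / 43.44 = 215.4/43.44 = 4.959 mg/L.

4.96 mg/L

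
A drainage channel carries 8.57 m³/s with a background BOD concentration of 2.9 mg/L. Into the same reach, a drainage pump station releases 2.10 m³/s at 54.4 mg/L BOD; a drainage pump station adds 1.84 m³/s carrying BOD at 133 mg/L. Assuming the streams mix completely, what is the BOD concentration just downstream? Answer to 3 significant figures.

30.7 mg/L

Mixed concentration C = ΣQC/ΣQ = (8.570·2.900 + 2.100·54.40 + 1.840·133.0) / 12.51 = 383.8/12.51 = 30.68 mg/L.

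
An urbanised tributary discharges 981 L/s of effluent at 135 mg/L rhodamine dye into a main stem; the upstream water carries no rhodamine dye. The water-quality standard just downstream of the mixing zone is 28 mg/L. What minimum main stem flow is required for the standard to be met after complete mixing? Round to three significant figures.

Set C_mix = 28: (Q·0 + 981.0·135.0) / (Q + 981.0) = 28
→ Q = 981.0·(135.0 − 28)/(28 − 0) = 3749 L/s.

3750 L/s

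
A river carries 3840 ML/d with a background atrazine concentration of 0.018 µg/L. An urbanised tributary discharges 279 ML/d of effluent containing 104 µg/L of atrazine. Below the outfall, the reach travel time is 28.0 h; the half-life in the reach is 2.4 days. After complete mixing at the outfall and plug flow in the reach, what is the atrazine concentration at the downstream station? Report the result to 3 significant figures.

5.04 µg/L

After mixing, C = (3840·0.01800 + 279.0·104.0) / 4119 = 29090/4119 = 7.061 µg/L.
Half-life 2.4 d → k = ln 2 / 2.4 = 0.2888 d⁻¹.
Decay over the reach: 7.061·exp(−kt) = 7.061·0.7139 = 5.041 µg/L.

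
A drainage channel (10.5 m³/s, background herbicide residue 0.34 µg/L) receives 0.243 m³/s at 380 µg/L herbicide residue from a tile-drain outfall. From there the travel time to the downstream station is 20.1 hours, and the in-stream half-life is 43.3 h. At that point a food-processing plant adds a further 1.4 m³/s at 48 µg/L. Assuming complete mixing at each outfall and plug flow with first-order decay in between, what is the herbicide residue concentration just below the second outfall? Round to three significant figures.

Mass balance: C = (10.50·0.3400 + 0.2430·380.0) / 10.74 = 95.91/10.74 = 8.928 µg/L; combined flow 10.74 m³/s.
Half-life 43.3 h → k = ln 2 / 43.3 = 0.01601 h⁻¹ = 0.3842 d⁻¹.
Applying C = C₀e^(−kt): 8.928 × 0.7249 = 6.471 µg/L.
At the second outfall, C = (10.74·6.471 + 1.400·48.00) / (10.74 + 1.400) = 11.26 µg/L.

11.3 µg/L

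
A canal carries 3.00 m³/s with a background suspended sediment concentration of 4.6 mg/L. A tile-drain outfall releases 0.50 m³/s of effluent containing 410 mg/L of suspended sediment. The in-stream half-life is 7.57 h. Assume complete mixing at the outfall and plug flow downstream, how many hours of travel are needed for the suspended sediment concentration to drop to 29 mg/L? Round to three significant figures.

Mixed concentration C = ΣQC/ΣQ = (3.000·4.600 + 0.5000·410.0) / 3.500 = 218.8/3.500 = 62.51 mg/L.
Half-life 7.57 h → k = ln 2 / 7.57 = 0.09157 h⁻¹ = 2.198 d⁻¹.
62.51·exp(−k·t) = 29 → t = ln(62.51/29)/k = 30200 s = 8.389 h.

8.39 h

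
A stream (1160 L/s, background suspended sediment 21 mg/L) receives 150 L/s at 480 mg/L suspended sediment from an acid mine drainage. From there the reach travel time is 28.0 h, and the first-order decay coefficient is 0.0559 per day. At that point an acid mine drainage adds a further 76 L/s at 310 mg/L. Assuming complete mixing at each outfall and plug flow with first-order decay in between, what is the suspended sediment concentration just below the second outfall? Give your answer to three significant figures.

Conservation of mass: C = (1160·21.00 + 150.0·480.0) / 1310 = 96360/1310 = 73.56 mg/L; combined flow 1310 L/s.
Decay over the reach: 73.56·exp(−kt) = 73.56·0.9369 = 68.91 mg/L.
Second outfall: C = (1310·68.91 + 76.00·310.0)/1386 = 82.13 mg/L.

82.1 mg/L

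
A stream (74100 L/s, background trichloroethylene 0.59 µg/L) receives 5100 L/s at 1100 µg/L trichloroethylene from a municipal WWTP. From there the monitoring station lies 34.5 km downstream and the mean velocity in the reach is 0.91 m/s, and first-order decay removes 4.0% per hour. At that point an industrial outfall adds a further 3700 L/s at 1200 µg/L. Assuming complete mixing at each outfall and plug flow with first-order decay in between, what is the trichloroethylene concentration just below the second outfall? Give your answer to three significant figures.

Flow-weighted average: C = (74100·0.5900 + 5100·1100) / 79200 = 5654000/79200 = 71.39 µg/L; combined flow 79200 L/s.
Travel time t = 34.5·1000 / 0.91 = 37910 s = 10.53 h.
4.0%/h lost → k = −ln(1 − 0.04) = 0.04082 h⁻¹.
Decay over the reach: 71.39·exp(−kt) = 71.39·0.6506 = 46.44 µg/L.
At the second outfall, C = (79200·46.44 + 3700·1200) / (79200 + 3700) = 97.93 µg/L.

97.9 µg/L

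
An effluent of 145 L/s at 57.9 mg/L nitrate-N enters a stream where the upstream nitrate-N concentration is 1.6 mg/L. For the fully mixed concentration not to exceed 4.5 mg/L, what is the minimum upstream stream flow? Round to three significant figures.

Set C_mix = 4.5: (Q·1.600 + 145.0·57.90) / (Q + 145.0) = 4.5
→ Q = 145.0·(57.90 − 4.5)/(4.5 − 1.600) = 2670 L/s.

2670 L/s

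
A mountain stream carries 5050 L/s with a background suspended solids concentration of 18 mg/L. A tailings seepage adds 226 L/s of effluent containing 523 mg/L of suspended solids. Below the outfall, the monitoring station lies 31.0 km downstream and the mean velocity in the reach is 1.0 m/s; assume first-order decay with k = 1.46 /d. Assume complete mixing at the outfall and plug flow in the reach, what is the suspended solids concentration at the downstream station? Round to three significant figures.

Flow-weighted average: C = (5050·18.00 + 226.0·523.0) / 5276 = 209100/5276 = 39.63 mg/L.
Travel time t = 31.0·1000 / 1.0 = 31000 s = 8.611 h.
First-order decay: C = 39.63·exp(−k·t) = 39.63·0.5922 = 23.47 mg/L.

23.5 mg/L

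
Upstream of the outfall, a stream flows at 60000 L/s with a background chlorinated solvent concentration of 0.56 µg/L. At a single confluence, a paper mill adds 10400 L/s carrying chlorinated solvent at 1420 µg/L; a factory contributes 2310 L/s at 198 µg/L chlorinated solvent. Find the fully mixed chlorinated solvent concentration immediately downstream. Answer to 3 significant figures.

210 µg/L

Conservation of mass: C = (60000·0.5600 + 10400·1420 + 2310·198.0) / 72710 = 15260000/72710 = 209.9 µg/L.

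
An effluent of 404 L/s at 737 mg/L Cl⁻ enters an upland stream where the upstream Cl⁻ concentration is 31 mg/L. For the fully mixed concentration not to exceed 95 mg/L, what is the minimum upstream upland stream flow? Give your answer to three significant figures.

4050 L/s

Set C_mix = 95: (Q·31.00 + 404.0·737.0) / (Q + 404.0) = 95
→ Q = 404.0·(737.0 − 95)/(95 − 31.00) = 4053 L/s.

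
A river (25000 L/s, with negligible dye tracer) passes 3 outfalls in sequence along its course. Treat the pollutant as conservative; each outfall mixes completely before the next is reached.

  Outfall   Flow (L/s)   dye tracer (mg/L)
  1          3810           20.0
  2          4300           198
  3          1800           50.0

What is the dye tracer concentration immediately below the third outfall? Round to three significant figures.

29.1 mg/L

Below outfall 1: Q → 28810 L/s, C = (25000·0 + 3810·20.00)/28810 = 2.645 mg/L.
Below outfall 2: Q → 33110 L/s, C = (28810·2.645 + 4300·198.0)/33110 = 28.02 mg/L.
Below outfall 3: Q → 34910 L/s, C = (33110·28.02 + 1800·50.00)/34910 = 29.15 mg/L.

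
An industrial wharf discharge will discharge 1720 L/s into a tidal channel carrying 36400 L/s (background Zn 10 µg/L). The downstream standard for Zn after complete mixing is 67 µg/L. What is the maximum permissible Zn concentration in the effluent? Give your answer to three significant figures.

1270 µg/L

At the limit, (Qr·Cr + Qe·Cₑ)/(Qr + Qe) = 67:
Cₑ = (38120·67 − 36400·10.00) / 1720 = 1273 µg/L.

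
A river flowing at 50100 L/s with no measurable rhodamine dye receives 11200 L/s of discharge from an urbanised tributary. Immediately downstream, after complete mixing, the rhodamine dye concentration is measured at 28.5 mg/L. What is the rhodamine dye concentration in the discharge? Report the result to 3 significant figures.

156 mg/L

Mass balance: 50100·0 + 11200·Cₑ = 61300·28.50
→ Cₑ = (61300·28.50 − 50100·0) / 11200 = 156.0 mg/L.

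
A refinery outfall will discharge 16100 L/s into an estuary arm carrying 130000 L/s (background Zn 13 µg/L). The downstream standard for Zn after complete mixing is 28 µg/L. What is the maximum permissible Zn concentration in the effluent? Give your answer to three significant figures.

149 µg/L

At the limit, (Qr·Cr + Qe·Cₑ)/(Qr + Qe) = 28:
Cₑ = (146100·28 − 130000·13.00) / 16100 = 149.1 µg/L.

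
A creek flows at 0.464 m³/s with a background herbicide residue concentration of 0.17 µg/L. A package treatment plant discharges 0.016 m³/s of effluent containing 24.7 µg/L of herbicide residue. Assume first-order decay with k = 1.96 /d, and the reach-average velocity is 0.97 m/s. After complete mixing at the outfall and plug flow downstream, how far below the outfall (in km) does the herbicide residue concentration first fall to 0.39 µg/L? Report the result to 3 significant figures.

39.7 km

Mass balance: C = (0.4640·0.1700 + 0.01600·24.70) / 0.4800 = 0.4741/0.4800 = 0.9877 µg/L.
Set 0.9877·exp(−k·t) = 0.39 → t = ln(0.9877/0.39)/k = 40960 s = 11.38 h.
Distance = v·t = 0.97·40960 = 39730 m = 39.73 km.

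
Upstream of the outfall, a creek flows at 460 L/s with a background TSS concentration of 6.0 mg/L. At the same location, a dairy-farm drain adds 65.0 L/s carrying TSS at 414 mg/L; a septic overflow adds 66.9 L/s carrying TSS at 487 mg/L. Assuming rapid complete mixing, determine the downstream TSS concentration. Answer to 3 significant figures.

105 mg/L

After mixing, C = (460.0·6.000 + 65.00·414.0 + 66.90·487.0) / 591.9 = 62250/591.9 = 105.2 mg/L.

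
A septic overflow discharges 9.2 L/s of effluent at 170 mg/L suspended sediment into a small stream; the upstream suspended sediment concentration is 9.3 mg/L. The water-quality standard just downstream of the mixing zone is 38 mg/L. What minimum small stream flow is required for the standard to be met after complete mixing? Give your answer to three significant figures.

42.3 L/s

Set C_mix = 38: (Q·9.300 + 9.200·170.0) / (Q + 9.200) = 38
→ Q = 9.200·(170.0 − 38)/(38 − 9.300) = 42.31 L/s.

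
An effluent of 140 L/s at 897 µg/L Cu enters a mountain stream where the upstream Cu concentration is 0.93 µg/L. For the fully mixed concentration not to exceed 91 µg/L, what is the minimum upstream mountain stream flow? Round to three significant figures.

Set C_mix = 91: (Q·0.9300 + 140.0·897.0) / (Q + 140.0) = 91
→ Q = 140.0·(897.0 − 91)/(91 − 0.9300) = 1253 L/s.

1250 L/s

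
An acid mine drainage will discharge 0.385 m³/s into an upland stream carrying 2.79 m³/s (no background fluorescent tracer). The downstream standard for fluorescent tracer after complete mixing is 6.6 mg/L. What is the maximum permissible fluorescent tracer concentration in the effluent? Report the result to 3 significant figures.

54.4 mg/L

At the limit, (Qr·Cr + Qe·Cₑ)/(Qr + Qe) = 6.6:
Cₑ = (3.175·6.6 − 2.790·0) / 0.3850 = 54.43 mg/L.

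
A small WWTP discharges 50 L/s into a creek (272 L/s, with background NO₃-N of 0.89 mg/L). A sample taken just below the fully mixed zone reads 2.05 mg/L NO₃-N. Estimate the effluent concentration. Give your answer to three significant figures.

Mass balance: 272.0·0.8900 + 50.00·Cₑ = 322.0·2.050
→ Cₑ = (322.0·2.050 − 272.0·0.8900) / 50.00 = 8.360 mg/L.

8.36 mg/L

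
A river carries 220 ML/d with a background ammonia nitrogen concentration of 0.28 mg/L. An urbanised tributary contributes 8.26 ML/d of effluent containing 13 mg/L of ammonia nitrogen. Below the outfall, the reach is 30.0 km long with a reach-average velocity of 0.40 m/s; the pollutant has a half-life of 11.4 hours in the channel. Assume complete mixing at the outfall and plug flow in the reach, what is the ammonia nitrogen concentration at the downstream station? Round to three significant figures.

0.209 mg/L

Conservation of mass: C = (220.0·0.2800 + 8.260·13.00) / 228.3 = 169.0/228.3 = 0.7403 mg/L.
Travel time t = 30.0·1000 / 0.40 = 75000 s = 20.83 h.
Half-life 11.4 h → k = ln 2 / 11.4 = 0.06080 h⁻¹ = 1.459 d⁻¹.
First-order decay: C = 0.7403·exp(−k·t) = 0.7403·0.2818 = 0.2086 mg/L.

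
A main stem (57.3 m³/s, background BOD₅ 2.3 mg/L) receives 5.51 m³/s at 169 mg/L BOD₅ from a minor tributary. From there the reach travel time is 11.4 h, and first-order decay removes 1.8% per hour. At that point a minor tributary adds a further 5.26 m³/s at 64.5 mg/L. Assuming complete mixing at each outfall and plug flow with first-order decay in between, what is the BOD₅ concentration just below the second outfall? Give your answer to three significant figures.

17.7 mg/L

Conservation of mass: C = (57.30·2.300 + 5.510·169.0) / 62.81 = 1063/62.81 = 16.92 mg/L; combined flow 62.81 m³/s.
1.8%/h lost → k = −ln(1 − 0.018) = 0.01816 h⁻¹.
First-order decay: C = 16.92·exp(−k·t) = 16.92·0.8130 = 13.76 mg/L.
At the second outfall, C = (62.81·13.76 + 5.260·64.50) / (62.81 + 5.260) = 17.68 mg/L.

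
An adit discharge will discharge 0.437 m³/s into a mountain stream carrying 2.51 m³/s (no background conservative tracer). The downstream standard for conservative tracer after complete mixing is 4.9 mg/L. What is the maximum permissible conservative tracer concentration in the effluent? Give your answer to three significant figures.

At the limit, (Qr·Cr + Qe·Cₑ)/(Qr + Qe) = 4.9:
Cₑ = (2.947·4.9 − 2.510·0) / 0.4370 = 33.04 mg/L.

33.0 mg/L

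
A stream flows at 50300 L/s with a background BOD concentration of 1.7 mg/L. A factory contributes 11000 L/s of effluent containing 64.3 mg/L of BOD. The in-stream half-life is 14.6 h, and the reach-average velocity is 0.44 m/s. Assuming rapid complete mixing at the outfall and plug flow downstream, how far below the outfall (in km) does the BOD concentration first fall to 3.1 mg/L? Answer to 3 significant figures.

Flow-weighted average: C = (50300·1.700 + 11000·64.30) / 61300 = 792800/61300 = 12.93 mg/L.
Half-life 14.6 h → k = ln 2 / 14.6 = 0.04748 h⁻¹ = 1.139 d⁻¹.
Set 12.93·exp(−k·t) = 3.1 → t = ln(12.93/3.1)/k = 108300 s = 30.09 h.
Distance = v·t = 0.44·108300 = 47660 m = 47.66 km.

47.7 km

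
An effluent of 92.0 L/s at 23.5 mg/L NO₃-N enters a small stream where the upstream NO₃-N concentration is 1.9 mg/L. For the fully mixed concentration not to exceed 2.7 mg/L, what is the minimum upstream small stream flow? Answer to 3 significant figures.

Set C_mix = 2.7: (Q·1.900 + 92.00·23.50) / (Q + 92.00) = 2.7
→ Q = 92.00·(23.50 − 2.7)/(2.7 − 1.900) = 2392 L/s.

2390 L/s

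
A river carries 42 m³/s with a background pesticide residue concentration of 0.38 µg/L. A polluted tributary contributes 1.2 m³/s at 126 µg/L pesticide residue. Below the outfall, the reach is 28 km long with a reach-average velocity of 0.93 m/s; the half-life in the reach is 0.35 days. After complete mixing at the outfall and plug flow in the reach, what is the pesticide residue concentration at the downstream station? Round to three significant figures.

Conservation of mass: C = (42.00·0.3800 + 1.200·126.0) / 43.20 = 167.2/43.20 = 3.869 µg/L.
Travel time t = 28·1000 / 0.93 = 30110 s = 8.363 h.
Half-life 0.35 d → k = ln 2 / 0.35 = 1.980 d⁻¹.
First-order decay: C = 3.869·exp(−k·t) = 3.869·0.5015 = 1.941 µg/L.

1.94 µg/L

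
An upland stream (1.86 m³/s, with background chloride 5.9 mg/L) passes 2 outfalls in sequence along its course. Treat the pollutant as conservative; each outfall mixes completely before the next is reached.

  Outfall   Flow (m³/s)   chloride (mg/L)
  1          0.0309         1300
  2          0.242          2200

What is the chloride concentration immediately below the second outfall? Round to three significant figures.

Outfall 1: combined Q = 1.891 m³/s; C = (1.860·5.900 + 0.03090·1300)/1.891 = 27.05 mg/L.
Outfall 2: combined Q = 2.133 m³/s; C = (1.891·27.05 + 0.2420·2200)/2.133 = 273.6 mg/L.

274 mg/L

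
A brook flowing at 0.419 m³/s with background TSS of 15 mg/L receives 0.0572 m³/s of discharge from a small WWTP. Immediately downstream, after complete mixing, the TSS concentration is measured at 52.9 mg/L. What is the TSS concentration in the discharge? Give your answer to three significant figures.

Mass balance: 0.4190·15.00 + 0.05720·Cₑ = 0.4762·52.90
→ Cₑ = (0.4762·52.90 − 0.4190·15.00) / 0.05720 = 330.5 mg/L.

331 mg/L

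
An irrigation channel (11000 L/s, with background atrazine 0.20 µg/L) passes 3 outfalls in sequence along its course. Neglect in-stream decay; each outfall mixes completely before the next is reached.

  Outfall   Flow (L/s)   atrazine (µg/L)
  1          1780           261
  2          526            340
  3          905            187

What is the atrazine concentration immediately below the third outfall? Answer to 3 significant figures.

57.3 µg/L

Outfall 1: combined Q = 12780 L/s; C = (11000·0.2000 + 1780·261.0)/12780 = 36.52 µg/L.
Outfall 2: combined Q = 13310 L/s; C = (12780·36.52 + 526.0·340.0)/13310 = 48.52 µg/L.
Outfall 3: combined Q = 14210 L/s; C = (13310·48.52 + 905.0·187.0)/14210 = 57.34 µg/L.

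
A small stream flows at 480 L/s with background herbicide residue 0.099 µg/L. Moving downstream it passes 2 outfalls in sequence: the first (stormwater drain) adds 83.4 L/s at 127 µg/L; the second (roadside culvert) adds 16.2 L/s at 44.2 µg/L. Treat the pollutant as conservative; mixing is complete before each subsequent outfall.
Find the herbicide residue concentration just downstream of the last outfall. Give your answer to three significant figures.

19.6 µg/L

Outfall 1: combined Q = 563.4 L/s; C = (480.0·0.09900 + 83.40·127.0)/563.4 = 18.88 µg/L.
Outfall 2: combined Q = 579.6 L/s; C = (563.4·18.88 + 16.20·44.20)/579.6 = 19.59 µg/L.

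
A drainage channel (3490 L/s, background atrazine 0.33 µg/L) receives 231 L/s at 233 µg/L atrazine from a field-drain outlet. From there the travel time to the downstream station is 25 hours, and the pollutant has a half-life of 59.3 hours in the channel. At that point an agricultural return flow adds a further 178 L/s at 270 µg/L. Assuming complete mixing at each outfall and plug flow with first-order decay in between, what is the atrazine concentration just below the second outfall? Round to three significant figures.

Mass balance: C = (3490·0.3300 + 231.0·233.0) / 3721 = 54970/3721 = 14.77 µg/L; combined flow 3721 L/s.
Half-life 59.3 h → k = ln 2 / 59.3 = 0.01169 h⁻¹ = 0.2805 d⁻¹.
After decay, C = 14.77 × e^(−kt) = 14.77 × 0.7466 = 11.03 µg/L.
Second outfall: C = (3721·11.03 + 178.0·270.0)/3899 = 22.85 µg/L.

22.9 µg/L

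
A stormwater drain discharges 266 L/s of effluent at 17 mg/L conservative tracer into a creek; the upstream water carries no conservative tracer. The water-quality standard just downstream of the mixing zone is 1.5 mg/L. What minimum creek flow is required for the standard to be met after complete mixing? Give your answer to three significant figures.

2750 L/s

Set C_mix = 1.5: (Q·0 + 266.0·17.00) / (Q + 266.0) = 1.5
→ Q = 266.0·(17.00 − 1.5)/(1.5 − 0) = 2749 L/s.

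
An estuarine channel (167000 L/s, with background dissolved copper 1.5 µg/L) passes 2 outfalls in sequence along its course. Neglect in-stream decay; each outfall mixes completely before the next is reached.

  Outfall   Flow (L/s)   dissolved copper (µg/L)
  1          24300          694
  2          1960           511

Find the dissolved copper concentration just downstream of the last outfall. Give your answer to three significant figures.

Outfall 1: combined Q = 191300 L/s; C = (167000·1.500 + 24300·694.0)/191300 = 89.47 µg/L.
Outfall 2: combined Q = 193300 L/s; C = (191300·89.47 + 1960·511.0)/193300 = 93.74 µg/L.

93.7 µg/L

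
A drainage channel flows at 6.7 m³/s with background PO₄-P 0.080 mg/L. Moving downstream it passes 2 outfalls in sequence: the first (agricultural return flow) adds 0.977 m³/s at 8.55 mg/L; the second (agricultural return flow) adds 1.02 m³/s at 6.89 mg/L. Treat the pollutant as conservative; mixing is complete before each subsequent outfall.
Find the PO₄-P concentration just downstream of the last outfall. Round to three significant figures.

Below outfall 1: Q → 7.677 m³/s, C = (6.700·0.08000 + 0.9770·8.550)/7.677 = 1.158 mg/L.
Below outfall 2: Q → 8.697 m³/s, C = (7.677·1.158 + 1.020·6.890)/8.697 = 1.830 mg/L.

1.83 mg/L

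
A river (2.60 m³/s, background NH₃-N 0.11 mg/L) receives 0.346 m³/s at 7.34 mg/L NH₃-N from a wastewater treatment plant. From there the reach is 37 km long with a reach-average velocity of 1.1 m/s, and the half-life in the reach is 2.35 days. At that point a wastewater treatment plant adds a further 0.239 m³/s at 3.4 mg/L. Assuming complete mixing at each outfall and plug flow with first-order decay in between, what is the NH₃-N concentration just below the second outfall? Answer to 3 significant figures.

After mixing, C = (2.600·0.1100 + 0.3460·7.340) / 2.946 = 2.826/2.946 = 0.9591 mg/L; combined flow 2.946 m³/s.
Travel time t = 37·1000 / 1.1 = 33640 s = 9.343 h.
Half-life 2.35 d → k = ln 2 / 2.35 = 0.2950 d⁻¹.
First-order decay: C = 0.9591·exp(−k·t) = 0.9591·0.8915 = 0.8551 mg/L.
Second outfall: C = (2.946·0.8551 + 0.2390·3.400)/3.185 = 1.046 mg/L.

1.05 mg/L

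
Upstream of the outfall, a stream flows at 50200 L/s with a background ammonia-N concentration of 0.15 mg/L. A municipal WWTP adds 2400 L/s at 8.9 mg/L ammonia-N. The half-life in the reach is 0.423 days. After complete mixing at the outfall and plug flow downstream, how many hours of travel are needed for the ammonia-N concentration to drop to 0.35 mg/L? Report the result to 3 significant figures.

6.60 h

After mixing, C = (50200·0.1500 + 2400·8.900) / 52600 = 28890/52600 = 0.5492 mg/L.
Half-life 0.423 d → k = ln 2 / 0.423 = 1.639 d⁻¹.
0.5492·exp(−k·t) = 0.35 → t = ln(0.5492/0.35)/k = 23760 s = 6.600 h.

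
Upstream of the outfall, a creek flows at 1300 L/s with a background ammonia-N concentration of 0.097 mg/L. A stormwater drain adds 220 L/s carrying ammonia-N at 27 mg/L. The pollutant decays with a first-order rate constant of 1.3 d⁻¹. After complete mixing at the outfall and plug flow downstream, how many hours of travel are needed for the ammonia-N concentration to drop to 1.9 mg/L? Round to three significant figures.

13.7 h

Mixed concentration C = ΣQC/ΣQ = (1300·0.09700 + 220.0·27.00) / 1520 = 6066/1520 = 3.991 mg/L.
3.991·exp(−k·t) = 1.9 → t = ln(3.991/1.9)/k = 49320 s = 13.70 h.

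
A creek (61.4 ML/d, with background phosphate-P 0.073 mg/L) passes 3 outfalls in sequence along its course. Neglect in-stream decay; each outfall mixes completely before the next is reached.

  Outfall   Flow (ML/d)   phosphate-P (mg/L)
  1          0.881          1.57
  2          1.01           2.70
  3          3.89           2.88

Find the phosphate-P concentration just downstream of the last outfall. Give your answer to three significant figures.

After outfall 1: Q = 61.40 + 0.8810 = 62.28 ML/d; C = (61.40·0.07300 + 0.8810·1.570)/62.28 = 0.09418 mg/L.
After outfall 2: Q = 62.28 + 1.010 = 63.29 ML/d; C = (62.28·0.09418 + 1.010·2.700)/63.29 = 0.1358 mg/L.
After outfall 3: Q = 63.29 + 3.890 = 67.18 ML/d; C = (63.29·0.1358 + 3.890·2.880)/67.18 = 0.2947 mg/L.

0.295 mg/L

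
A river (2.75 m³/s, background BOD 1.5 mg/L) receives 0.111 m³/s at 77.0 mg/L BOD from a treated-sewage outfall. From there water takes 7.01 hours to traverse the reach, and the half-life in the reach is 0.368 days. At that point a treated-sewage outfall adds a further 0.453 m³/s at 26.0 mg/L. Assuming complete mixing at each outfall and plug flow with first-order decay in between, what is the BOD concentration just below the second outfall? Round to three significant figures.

5.76 mg/L

Mass balance: C = (2.750·1.500 + 0.1110·77.00) / 2.861 = 12.67/2.861 = 4.429 mg/L; combined flow 2.861 m³/s.
Half-life 0.368 d → k = ln 2 / 0.368 = 1.884 d⁻¹.
Applying C = C₀e^(−kt): 4.429 × 0.5769 = 2.555 mg/L.
At the second outfall, C = (2.861·2.555 + 0.4530·26.00) / (2.861 + 0.4530) = 5.760 mg/L.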